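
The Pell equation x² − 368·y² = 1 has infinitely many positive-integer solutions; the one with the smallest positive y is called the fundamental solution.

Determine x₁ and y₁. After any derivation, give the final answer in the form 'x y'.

1151 60

√368 → a₀=19, period (5,2,5,38); ℓ=4 even so k=3
step 0: (19, 1)  from 19·(1,0) + (0,1)
step 1: (96, 5)  from 5·(19,1) + (1,0)
step 2: (211, 11)  from 2·(96,5) + (19,1)
step 3: (1151, 60)  from 5·(211,11) + (96,5)
fundamental: x₁=1151, y₁=60  (since 1324801 − 368·3600 = 1)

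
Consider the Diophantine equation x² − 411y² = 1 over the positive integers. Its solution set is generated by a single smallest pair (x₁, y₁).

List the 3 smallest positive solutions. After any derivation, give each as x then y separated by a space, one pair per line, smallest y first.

√411 → a₀=20, period (3,1,1,1,19,1,1,1,3,40); ℓ=10 even so k=9
k=0  a_k=20  p_k/q_k = 20/1
k=1  a_k=3  p_k/q_k = 61/3
k=2  a_k=1  p_k/q_k = 81/4
…
k=4  a_k=1  p_k/q_k = 223/11
…
k=8  a_k=1  p_k/q_k = 13583/670
k=9  a_k=3  p_k/q_k = 49730/2453
→ (49730, 2453).  Check: 49730²=2473072900, 411·2453²=2473072899, difference 1.
k=2:  x_2 = 49730·49730+411·2453·2453 = 4946145799,  y_2 = 49730·2453+2453·49730 = 243975380
k=3:  x_3 = 49730·4946145799+411·2453·243975380 = 491943661118810,  y_3 = 49730·243975380+2453·4946145799 = 24265791292347

49730 2453
4946145799 243975380
491943661118810 24265791292347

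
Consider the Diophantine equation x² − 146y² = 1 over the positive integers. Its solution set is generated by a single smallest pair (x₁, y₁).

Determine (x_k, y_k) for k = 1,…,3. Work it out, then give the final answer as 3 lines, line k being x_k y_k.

√146 → a₀=12, period (12,24); ℓ=2 even so k=1
i=0: a=12 ⇒ p=12, q=1
i=1: a=12 ⇒ p=145, q=12
(x₁, y₁) = (145, 12);  145² − 146·12² = 1 ✓
n=2: (145,12)∘(145,12) = (145·145+146·12·12, 145·12+12·145) = (42049,3480)
n=3: (42049,3480)∘(145,12) = (145·42049+146·12·3480, 145·3480+12·42049) = (12194065,1009188)

145 12
42049 3480
12194065 1009188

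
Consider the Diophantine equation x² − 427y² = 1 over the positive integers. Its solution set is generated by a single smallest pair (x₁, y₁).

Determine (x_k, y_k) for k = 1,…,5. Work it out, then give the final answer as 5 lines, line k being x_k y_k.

62 3
7687 372
953126 46125
118179937 5719128
14653359062 709125747

[20; 1,1,1,40] for √427; ℓ=4 ⇒ convergent index 3
k=0  a_k=20  p_k/q_k = 20/1
k=1  a_k=1  p_k/q_k = 21/1
k=2  a_k=1  p_k/q_k = 41/2
k=3  a_k=1  p_k/q_k = 62/3
fundamental: x₁=62, y₁=3  (since 3844 − 427·9 = 1)
(62+3√427)^2 = 7687 + 372√427
(62+3√427)^3 = 953126 + 46125√427
(62+3√427)^4 = 118179937 + 5719128√427
(62+3√427)^5 = 14653359062 + 709125747√427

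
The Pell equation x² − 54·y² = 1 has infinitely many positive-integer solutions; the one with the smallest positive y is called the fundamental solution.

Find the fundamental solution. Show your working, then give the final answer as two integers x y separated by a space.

485 66

√54 → a₀=7, period (2,1,6,1,2,14); ℓ=6 even so k=5
step 0: (7, 1)  from 7·(1,0) + (0,1)
…
step 2: (22, 3)  from 1·(15,2) + (7,1)
…
step 4: (169, 23)  from 1·(147,20) + (22,3)
step 5: (485, 66)  from 2·(169,23) + (147,20)
(x₁, y₁) = (485, 66);  485² − 54·66² = 1 ✓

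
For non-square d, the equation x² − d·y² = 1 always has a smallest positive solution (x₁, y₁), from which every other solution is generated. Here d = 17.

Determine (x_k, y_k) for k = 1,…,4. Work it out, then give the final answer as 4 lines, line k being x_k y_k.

33 8
2177 528
143649 34840
9478657 2298912

√17 = [4; 8, …], period ℓ=1 (odd) → k=1
a_0=4:  p_0=4·1+0=4,  q_0=4·0+1=1
a_1=8:  p_1=8·4+1=33,  q_1=8·1+0=8
→ (33, 8).  Check: 33²=1089, 17·8²=1088, difference 1.
k=2:  x_2 = 33·33+17·8·8 = 2177,  y_2 = 33·8+8·33 = 528
k=3:  x_3 = 33·2177+17·8·528 = 143649,  y_3 = 33·528+8·2177 = 34840
k=4:  x_4 = 33·143649+17·8·34840 = 9478657,  y_4 = 33·34840+8·143649 = 2298912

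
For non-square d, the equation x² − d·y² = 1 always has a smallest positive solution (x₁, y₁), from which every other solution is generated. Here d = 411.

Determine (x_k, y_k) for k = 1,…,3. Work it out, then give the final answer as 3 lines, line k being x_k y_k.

√411 = [20; 3,1,1,1,19,1,1,1,3,40, …], period ℓ=10 (even) → k=9
a_0=20:  p_0=20·1+0=20,  q_0=20·0+1=1
…
a_2=1:  p_2=1·61+20=81,  q_2=1·3+1=4
a_3=1:  p_3=1·81+61=142,  q_3=1·4+3=7
a_4=1:  p_4=1·142+81=223,  q_4=1·7+4=11
…
a_7=1:  p_7=1·4602+4379=8981,  q_7=1·227+216=443
a_8=1:  p_8=1·8981+4602=13583,  q_8=1·443+227=670
a_9=3:  p_9=3·13583+8981=49730,  q_9=3·670+443=2453
(x₁, y₁) = (49730, 2453);  49730² − 411·2453² = 1 ✓
(49730+2453√411)^2 = 4946145799 + 243975380√411
(49730+2453√411)^3 = 491943661118810 + 24265791292347√411

49730 2453
4946145799 243975380
491943661118810 24265791292347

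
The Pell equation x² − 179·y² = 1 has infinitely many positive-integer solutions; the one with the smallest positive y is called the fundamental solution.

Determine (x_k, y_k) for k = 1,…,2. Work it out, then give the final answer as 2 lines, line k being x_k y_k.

√179 = [13; 2,1,1,1,3,…,1,2,26, …], period ℓ=14 (even) → k=13
a_0=13:  p_0=13·1+0=13,  q_0=13·0+1=1
…
a_2=1:  p_2=1·27+13=40,  q_2=1·2+1=3
a_3=1:  p_3=1·40+27=67,  q_3=1·3+2=5
a_4=1:  p_4=1·67+40=107,  q_4=1·5+3=8
a_5=3:  p_5=3·107+67=388,  q_5=3·8+5=29
a_6=5:  p_6=5·388+107=2047,  q_6=5·29+8=153
a_7=13:  p_7=13·2047+388=26999,  q_7=13·153+29=2018
a_8=5:  p_8=5·26999+2047=137042,  q_8=5·2018+153=10243
a_9=3:  p_9=3·137042+26999=438125,  q_9=3·10243+2018=32747
a_10=1:  p_10=1·438125+137042=575167,  q_10=1·32747+10243=42990
…
a_12=1:  p_12=1·1013292+575167=1588459,  q_12=1·75737+42990=118727
a_13=2:  p_13=2·1588459+1013292=4190210,  q_13=2·118727+75737=313191
→ (4190210, 313191).  Check: 4190210²=17557859844100, 179·313191²=17557859844099, difference 1.
n=2: (4190210,313191)∘(4190210,313191) = (4190210·4190210+179·313191·313191, 4190210·313191+313191·4190210) = (35115719688199,2624672120220)

4190210 313191
35115719688199 2624672120220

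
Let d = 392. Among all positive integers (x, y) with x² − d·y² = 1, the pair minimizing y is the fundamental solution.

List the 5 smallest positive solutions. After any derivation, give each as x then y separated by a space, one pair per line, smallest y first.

99 5
19601 990
3880899 196015
768398401 38809980
152139002499 7684180025

d=392: √d = [19; 1,3,1,38] (ℓ=4, even), read p_3/q_3
a_0=19:  p_0=19·1+0=19,  q_0=19·0+1=1
…
a_2=3:  p_2=3·20+19=79,  q_2=3·1+1=4
a_3=1:  p_3=1·79+20=99,  q_3=1·4+1=5
(x₁, y₁) = (99, 5);  99² − 392·5² = 1 ✓
(x_2, y_2) = (99·99 + 392·5·5, 99·5 + 5·99) = (19601, 990)
(x_3, y_3) = (99·19601 + 392·5·990, 99·990 + 5·19601) = (3880899, 196015)
(x_4, y_4) = (99·3880899 + 392·5·196015, 99·196015 + 5·3880899) = (768398401, 38809980)
(x_5, y_5) = (99·768398401 + 392·5·38809980, 99·38809980 + 5·768398401) = (152139002499, 7684180025)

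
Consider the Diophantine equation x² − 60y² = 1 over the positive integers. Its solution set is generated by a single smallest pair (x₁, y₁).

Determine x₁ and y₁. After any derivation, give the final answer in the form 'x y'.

31 4

√60 = [7; 1,2,1,14, …], period ℓ=4 (even) → k=3
i=0: a=7 ⇒ p=7, q=1
…
i=2: a=2 ⇒ p=23, q=3
i=3: a=1 ⇒ p=31, q=4
(x₁, y₁) = (31, 4);  31² − 60·4² = 1 ✓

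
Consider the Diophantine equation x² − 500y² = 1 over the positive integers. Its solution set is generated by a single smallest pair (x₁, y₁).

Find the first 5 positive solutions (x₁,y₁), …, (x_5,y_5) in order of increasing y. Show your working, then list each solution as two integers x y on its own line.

930249 41602
1730726404001 77400437796
3220013013190122249 144003359718540806
5990827771012465337616001 267917962749548332043592
11145923086309929722690704506249 498460833859465169310720288010

[22; 2,1,3,2,1,…,1,2,44] for √500; ℓ=14 ⇒ convergent index 13
i=0: a=22 ⇒ p=22, q=1
…
i=3: a=3 ⇒ p=246, q=11
i=4: a=2 ⇒ p=559, q=25
i=5: a=1 ⇒ p=805, q=36
…
i=10: a=2 ⇒ p=76317, q=3413
i=11: a=3 ⇒ p=259205, q=11592
i=12: a=1 ⇒ p=335522, q=15005
i=13: a=2 ⇒ p=930249, q=41602
→ (930249, 41602).  Check: 930249²=865363202001, 500·41602²=865363202000, difference 1.
(x_2, y_2) = (930249·930249 + 500·41602·41602, 930249·41602 + 41602·930249) = (1730726404001, 77400437796)
(x_3, y_3) = (930249·1730726404001 + 500·41602·77400437796, 930249·77400437796 + 41602·1730726404001) = (3220013013190122249, 144003359718540806)
(x_4, y_4) = (930249·3220013013190122249 + 500·41602·144003359718540806, 930249·144003359718540806 + 41602·3220013013190122249) = (5990827771012465337616001, 267917962749548332043592)
(x_5, y_5) = (930249·5990827771012465337616001 + 500·41602·267917962749548332043592, 930249·267917962749548332043592 + 41602·5990827771012465337616001) = (11145923086309929722690704506249, 498460833859465169310720288010)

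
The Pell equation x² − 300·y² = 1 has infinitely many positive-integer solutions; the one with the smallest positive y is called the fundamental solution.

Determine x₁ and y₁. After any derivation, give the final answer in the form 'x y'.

1351 78

d=300: √d = [17; 3,8,3,34] (ℓ=4, even), read p_3/q_3
i=0: a=17 ⇒ p=17, q=1
i=1: a=3 ⇒ p=52, q=3
i=2: a=8 ⇒ p=433, q=25
i=3: a=3 ⇒ p=1351, q=78
fundamental: x₁=1351, y₁=78  (since 1825201 − 300·6084 = 1)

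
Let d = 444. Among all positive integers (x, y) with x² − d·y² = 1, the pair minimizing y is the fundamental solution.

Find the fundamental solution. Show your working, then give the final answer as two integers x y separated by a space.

295 14

√444 = [21; 14,42, …], period ℓ=2 (even) → k=1
a_0=21:  p_0=21·1+0=21,  q_0=21·0+1=1
a_1=14:  p_1=14·21+1=295,  q_1=14·1+0=14
→ (295, 14).  Check: 295²=87025, 444·14²=87024, difference 1.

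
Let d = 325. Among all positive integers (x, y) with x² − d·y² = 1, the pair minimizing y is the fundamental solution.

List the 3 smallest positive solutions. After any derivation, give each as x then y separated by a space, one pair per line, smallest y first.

649 36
842401 46728
1093435849 60652908

√325 = [18; 36, …], period ℓ=1 (odd) → k=1
a_0=18:  p_0=18·1+0=18,  q_0=18·0+1=1
a_1=36:  p_1=36·18+1=649,  q_1=36·1+0=36
fundamental: x₁=649, y₁=36  (since 421201 − 325·1296 = 1)
n=2: (649,36)∘(649,36) = (649·649+325·36·36, 649·36+36·649) = (842401,46728)
n=3: (842401,46728)∘(649,36) = (649·842401+325·36·46728, 649·46728+36·842401) = (1093435849,60652908)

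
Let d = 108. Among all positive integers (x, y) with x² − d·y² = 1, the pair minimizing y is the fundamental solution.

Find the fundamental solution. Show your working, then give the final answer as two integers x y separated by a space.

1351 130

d=108: √d = [10; 2,1,1,4,1,1,2,20] (ℓ=8, even), read p_7/q_7
step 0: (10, 1)  from 10·(1,0) + (0,1)
step 1: (21, 2)  from 2·(10,1) + (1,0)
step 2: (31, 3)  from 1·(21,2) + (10,1)
step 3: (52, 5)  from 1·(31,3) + (21,2)
…
step 6: (530, 51)  from 1·(291,28) + (239,23)
step 7: (1351, 130)  from 2·(530,51) + (291,28)
fundamental: x₁=1351, y₁=130  (since 1825201 − 108·16900 = 1)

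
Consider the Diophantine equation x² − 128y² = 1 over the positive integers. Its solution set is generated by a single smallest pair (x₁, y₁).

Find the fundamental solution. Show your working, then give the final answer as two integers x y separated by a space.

√128 = [11; 3,5,3,22, …], period ℓ=4 (even) → k=3
i=0: a=11 ⇒ p=11, q=1
…
i=2: a=5 ⇒ p=181, q=16
i=3: a=3 ⇒ p=577, q=51
(x₁, y₁) = (577, 51);  577² − 128·51² = 1 ✓

577 51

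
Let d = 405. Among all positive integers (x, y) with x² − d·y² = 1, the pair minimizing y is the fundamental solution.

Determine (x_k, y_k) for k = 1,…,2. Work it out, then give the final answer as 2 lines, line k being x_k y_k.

√405 = [20; 8,40, …], period ℓ=2 (even) → k=1
step 0: (20, 1)  from 20·(1,0) + (0,1)
step 1: (161, 8)  from 8·(20,1) + (1,0)
→ (161, 8).  Check: 161²=25921, 405·8²=25920, difference 1.
n=2: (161,8)∘(161,8) = (161·161+405·8·8, 161·8+8·161) = (51841,2576)

161 8
51841 2576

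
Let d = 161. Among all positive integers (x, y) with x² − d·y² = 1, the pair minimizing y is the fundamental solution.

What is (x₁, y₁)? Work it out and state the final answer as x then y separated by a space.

√161 = [12; 1,2,4,1,2,1,4,2,1,24, …], period ℓ=10 (even) → k=9
a_0=12:  p_0=12·1+0=12,  q_0=12·0+1=1
…
a_2=2:  p_2=2·13+12=38,  q_2=2·1+1=3
…
a_5=2:  p_5=2·203+165=571,  q_5=2·16+13=45
a_6=1:  p_6=1·571+203=774,  q_6=1·45+16=61
…
a_8=2:  p_8=2·3667+774=8108,  q_8=2·289+61=639
a_9=1:  p_9=1·8108+3667=11775,  q_9=1·639+289=928
→ (11775, 928).  Check: 11775²=138650625, 161·928²=138650624, difference 1.

11775 928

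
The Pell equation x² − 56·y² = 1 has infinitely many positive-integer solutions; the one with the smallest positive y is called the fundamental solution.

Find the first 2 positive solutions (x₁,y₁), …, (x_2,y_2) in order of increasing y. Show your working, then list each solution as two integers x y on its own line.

15 2
449 60

[7; 2,14] for √56; ℓ=2 ⇒ convergent index 1
i=0: a=7 ⇒ p=7, q=1
i=1: a=2 ⇒ p=15, q=2
→ (15, 2).  Check: 15²=225, 56·2²=224, difference 1.
n=2: (15,2)∘(15,2) = (15·15+56·2·2, 15·2+2·15) = (449,60)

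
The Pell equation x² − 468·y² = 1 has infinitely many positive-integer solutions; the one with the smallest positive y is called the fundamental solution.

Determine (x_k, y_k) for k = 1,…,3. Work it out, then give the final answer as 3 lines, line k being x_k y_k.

[21; 1,1,1,2,1,1,1,42] for √468; ℓ=8 ⇒ convergent index 7
a_0=21:  p_0=21·1+0=21,  q_0=21·0+1=1
…
a_6=1:  p_6=1·238+173=411,  q_6=1·11+8=19
a_7=1:  p_7=1·411+238=649,  q_7=1·19+11=30
fundamental: x₁=649, y₁=30  (since 421201 − 468·900 = 1)
k=2:  x_2 = 649·649+468·30·30 = 842401,  y_2 = 649·30+30·649 = 38940
k=3:  x_3 = 649·842401+468·30·38940 = 1093435849,  y_3 = 649·38940+30·842401 = 50544090

649 30
842401 38940
1093435849 50544090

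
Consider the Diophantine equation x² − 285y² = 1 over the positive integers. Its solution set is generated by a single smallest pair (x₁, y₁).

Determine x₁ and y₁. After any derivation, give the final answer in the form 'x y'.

2431 144

d=285: √d = [16; 1,7,2,7,1,32] (ℓ=6, even), read p_5/q_5
k=0  a_k=16  p_k/q_k = 16/1
…
k=2  a_k=7  p_k/q_k = 135/8
k=3  a_k=2  p_k/q_k = 287/17
k=4  a_k=7  p_k/q_k = 2144/127
k=5  a_k=1  p_k/q_k = 2431/144
(x₁, y₁) = (2431, 144);  2431² − 285·144² = 1 ✓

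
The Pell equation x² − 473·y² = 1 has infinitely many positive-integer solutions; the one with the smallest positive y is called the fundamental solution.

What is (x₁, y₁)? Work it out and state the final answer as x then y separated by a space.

√473 → a₀=21, period (1,2,1,42); ℓ=4 even so k=3
i=0: a=21 ⇒ p=21, q=1
…
i=2: a=2 ⇒ p=65, q=3
i=3: a=1 ⇒ p=87, q=4
→ (87, 4).  Check: 87²=7569, 473·4²=7568, difference 1.

87 4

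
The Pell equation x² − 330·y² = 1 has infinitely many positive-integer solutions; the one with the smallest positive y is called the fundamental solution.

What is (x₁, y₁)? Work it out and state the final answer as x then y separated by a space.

√330 → a₀=18, period (6,36); ℓ=2 even so k=1
step 0: (18, 1)  from 18·(1,0) + (0,1)
step 1: (109, 6)  from 6·(18,1) + (1,0)
→ (109, 6).  Check: 109²=11881, 330·6²=11880, difference 1.

109 6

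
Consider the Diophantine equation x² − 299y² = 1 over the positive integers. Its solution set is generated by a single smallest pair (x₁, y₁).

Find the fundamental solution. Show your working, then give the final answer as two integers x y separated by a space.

[17; 3,2,3,34] for √299; ℓ=4 ⇒ convergent index 3
i=0: a=17 ⇒ p=17, q=1
i=1: a=3 ⇒ p=52, q=3
i=2: a=2 ⇒ p=121, q=7
i=3: a=3 ⇒ p=415, q=24
→ (415, 24).  Check: 415²=172225, 299·24²=172224, difference 1.

415 24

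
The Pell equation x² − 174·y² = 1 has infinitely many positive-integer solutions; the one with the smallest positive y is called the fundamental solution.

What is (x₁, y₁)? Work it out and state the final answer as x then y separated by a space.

1451 110

√174 → a₀=13, period (5,4,5,26); ℓ=4 even so k=3
a_0=13:  p_0=13·1+0=13,  q_0=13·0+1=1
…
a_2=4:  p_2=4·66+13=277,  q_2=4·5+1=21
a_3=5:  p_3=5·277+66=1451,  q_3=5·21+5=110
→ (1451, 110).  Check: 1451²=2105401, 174·110²=2105400, difference 1.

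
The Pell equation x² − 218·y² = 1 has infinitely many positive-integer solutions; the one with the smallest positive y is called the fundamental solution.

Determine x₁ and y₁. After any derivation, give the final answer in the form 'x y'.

d=218: √d = [14; 1,3,3,1,28] (ℓ=5, odd), read p_9/q_9
i=0: a=14 ⇒ p=14, q=1
i=1: a=1 ⇒ p=15, q=1
i=2: a=3 ⇒ p=59, q=4
…
i=4: a=1 ⇒ p=251, q=17
i=5: a=28 ⇒ p=7220, q=489
i=6: a=1 ⇒ p=7471, q=506
…
i=8: a=3 ⇒ p=96370, q=6527
i=9: a=1 ⇒ p=126003, q=8534
→ (126003, 8534).  Check: 126003²=15876756009, 218·8534²=15876756008, difference 1.

126003 8534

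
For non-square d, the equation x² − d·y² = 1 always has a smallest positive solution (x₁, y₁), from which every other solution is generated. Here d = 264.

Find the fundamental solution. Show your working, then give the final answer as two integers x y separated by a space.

65 4

√264 → a₀=16, period (4,32); ℓ=2 even so k=1
k=0  a_k=16  p_k/q_k = 16/1
k=1  a_k=4  p_k/q_k = 65/4
fundamental: x₁=65, y₁=4  (since 4225 − 264·16 = 1)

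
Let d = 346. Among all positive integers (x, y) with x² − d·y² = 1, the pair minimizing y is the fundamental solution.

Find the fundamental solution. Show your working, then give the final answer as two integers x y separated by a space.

[18; 1,1,1,1,36] for √346; ℓ=5 ⇒ convergent index 9
k=0  a_k=18  p_k/q_k = 18/1
k=1  a_k=1  p_k/q_k = 19/1
k=2  a_k=1  p_k/q_k = 37/2
k=3  a_k=1  p_k/q_k = 56/3
k=4  a_k=1  p_k/q_k = 93/5
k=5  a_k=36  p_k/q_k = 3404/183
…
k=7  a_k=1  p_k/q_k = 6901/371
k=8  a_k=1  p_k/q_k = 10398/559
k=9  a_k=1  p_k/q_k = 17299/930
fundamental: x₁=17299, y₁=930  (since 299255401 − 346·864900 = 1)

17299 930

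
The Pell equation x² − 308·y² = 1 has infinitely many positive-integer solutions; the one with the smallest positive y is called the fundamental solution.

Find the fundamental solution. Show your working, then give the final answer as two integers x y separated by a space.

√308 → a₀=17, period (1,1,4,1,1,34); ℓ=6 even so k=5
step 0: (17, 1)  from 17·(1,0) + (0,1)
…
step 4: (193, 11)  from 1·(158,9) + (35,2)
step 5: (351, 20)  from 1·(193,11) + (158,9)
(x₁, y₁) = (351, 20);  351² − 308·20² = 1 ✓

351 20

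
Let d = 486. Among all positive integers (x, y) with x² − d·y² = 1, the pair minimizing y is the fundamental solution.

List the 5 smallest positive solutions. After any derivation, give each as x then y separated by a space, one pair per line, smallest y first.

√486 = [22; 22,44, …], period ℓ=2 (even) → k=1
k=0  a_k=22  p_k/q_k = 22/1
k=1  a_k=22  p_k/q_k = 485/22
(x₁, y₁) = (485, 22);  485² − 486·22² = 1 ✓
(485+22√486)^2 = 470449 + 21340√486
(485+22√486)^3 = 456335045 + 20699778√486
(485+22√486)^4 = 442644523201 + 20078763320√486
(485+22√486)^5 = 429364731169925 + 19476379720622√486

485 22
470449 21340
456335045 20699778
442644523201 20078763320
429364731169925 19476379720622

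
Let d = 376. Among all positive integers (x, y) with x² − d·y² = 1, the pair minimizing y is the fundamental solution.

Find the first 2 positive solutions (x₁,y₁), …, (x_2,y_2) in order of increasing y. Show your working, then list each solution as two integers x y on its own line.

2143295 110532
9187426914049 473805365880

√376 = [19; 2,1,1,3,1,…,1,2,38, …], period ℓ=16 (even) → k=15
a_0=19:  p_0=19·1+0=19,  q_0=19·0+1=1
a_1=2:  p_1=2·19+1=39,  q_1=2·1+0=2
a_2=1:  p_2=1·39+19=58,  q_2=1·2+1=3
…
a_5=1:  p_5=1·349+97=446,  q_5=1·18+5=23
a_6=2:  p_6=2·446+349=1241,  q_6=2·23+18=64
…
a_9=2:  p_9=2·12953+2928=28834,  q_9=2·668+151=1487
a_10=2:  p_10=2·28834+12953=70621,  q_10=2·1487+668=3642
…
a_12=3:  p_12=3·99455+70621=368986,  q_12=3·5129+3642=19029
a_13=1:  p_13=1·368986+99455=468441,  q_13=1·19029+5129=24158
a_14=1:  p_14=1·468441+368986=837427,  q_14=1·24158+19029=43187
a_15=2:  p_15=2·837427+468441=2143295,  q_15=2·43187+24158=110532
(x₁, y₁) = (2143295, 110532);  2143295² − 376·110532² = 1 ✓
(x_2, y_2) = (2143295·2143295 + 376·110532·110532, 2143295·110532 + 110532·2143295) = (9187426914049, 473805365880)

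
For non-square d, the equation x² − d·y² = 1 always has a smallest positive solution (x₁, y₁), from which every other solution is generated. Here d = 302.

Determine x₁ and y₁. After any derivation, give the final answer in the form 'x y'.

4276623 246092

[17; 2,1,1,1,4,…,1,2,34] for √302; ℓ=16 ⇒ convergent index 15
a_0=17:  p_0=17·1+0=17,  q_0=17·0+1=1
a_1=2:  p_1=2·17+1=35,  q_1=2·1+0=2
…
a_3=1:  p_3=1·52+35=87,  q_3=1·3+2=5
a_4=1:  p_4=1·87+52=139,  q_4=1·5+3=8
a_5=4:  p_5=4·139+87=643,  q_5=4·8+5=37
…
a_7=1:  p_7=1·1425+643=2068,  q_7=1·82+37=119
a_8=16:  p_8=16·2068+1425=34513,  q_8=16·119+82=1986
a_9=1:  p_9=1·34513+2068=36581,  q_9=1·1986+119=2105
…
a_13=1:  p_13=1·574956+467281=1042237,  q_13=1·33085+26889=59974
a_14=1:  p_14=1·1042237+574956=1617193,  q_14=1·59974+33085=93059
a_15=2:  p_15=2·1617193+1042237=4276623,  q_15=2·93059+59974=246092
fundamental: x₁=4276623, y₁=246092  (since 18289504284129 − 302·60561272464 = 1)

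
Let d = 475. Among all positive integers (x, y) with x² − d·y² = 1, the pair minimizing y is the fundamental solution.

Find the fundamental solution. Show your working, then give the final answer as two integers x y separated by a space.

57799 2652

√475 = [21; 1,3,1,6,2,6,1,3,1,42, …], period ℓ=10 (even) → k=9
a_0=21:  p_0=21·1+0=21,  q_0=21·0+1=1
a_1=1:  p_1=1·21+1=22,  q_1=1·1+0=1
…
a_3=1:  p_3=1·87+22=109,  q_3=1·4+1=5
a_4=6:  p_4=6·109+87=741,  q_4=6·5+4=34
a_5=2:  p_5=2·741+109=1591,  q_5=2·34+5=73
a_6=6:  p_6=6·1591+741=10287,  q_6=6·73+34=472
a_7=1:  p_7=1·10287+1591=11878,  q_7=1·472+73=545
a_8=3:  p_8=3·11878+10287=45921,  q_8=3·545+472=2107
a_9=1:  p_9=1·45921+11878=57799,  q_9=1·2107+545=2652
→ (57799, 2652).  Check: 57799²=3340724401, 475·2652²=3340724400, difference 1.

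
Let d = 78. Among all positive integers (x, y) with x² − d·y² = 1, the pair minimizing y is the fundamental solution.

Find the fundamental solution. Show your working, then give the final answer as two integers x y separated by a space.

√78 → a₀=8, period (1,4,1,16); ℓ=4 even so k=3
step 0: (8, 1)  from 8·(1,0) + (0,1)
step 1: (9, 1)  from 1·(8,1) + (1,0)
step 2: (44, 5)  from 4·(9,1) + (8,1)
step 3: (53, 6)  from 1·(44,5) + (9,1)
(x₁, y₁) = (53, 6);  53² − 78·6² = 1 ✓

53 6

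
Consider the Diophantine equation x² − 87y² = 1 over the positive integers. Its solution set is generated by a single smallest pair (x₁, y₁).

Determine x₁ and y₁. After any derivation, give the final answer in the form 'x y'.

28 3

d=87: √d = [9; 3,18] (ℓ=2, even), read p_1/q_1
a_0=9:  p_0=9·1+0=9,  q_0=9·0+1=1
a_1=3:  p_1=3·9+1=28,  q_1=3·1+0=3
(x₁, y₁) = (28, 3);  28² − 87·3² = 1 ✓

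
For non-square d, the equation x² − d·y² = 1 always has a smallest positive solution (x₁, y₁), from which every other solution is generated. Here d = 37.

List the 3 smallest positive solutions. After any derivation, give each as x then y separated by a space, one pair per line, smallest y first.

d=37: √d = [6; 12] (ℓ=1, odd), read p_1/q_1
i=0: a=6 ⇒ p=6, q=1
i=1: a=12 ⇒ p=73, q=12
→ (73, 12).  Check: 73²=5329, 37·12²=5328, difference 1.
k=2:  x_2 = 73·73+37·12·12 = 10657,  y_2 = 73·12+12·73 = 1752
k=3:  x_3 = 73·10657+37·12·1752 = 1555849,  y_3 = 73·1752+12·10657 = 255780

73 12
10657 1752
1555849 255780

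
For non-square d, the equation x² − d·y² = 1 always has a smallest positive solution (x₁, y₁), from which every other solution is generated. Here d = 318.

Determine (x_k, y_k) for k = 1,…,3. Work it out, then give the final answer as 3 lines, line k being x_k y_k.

107 6
22897 1284
4899851 274770

√318 = [17; 1,4,1,34, …], period ℓ=4 (even) → k=3
step 0: (17, 1)  from 17·(1,0) + (0,1)
step 1: (18, 1)  from 1·(17,1) + (1,0)
step 2: (89, 5)  from 4·(18,1) + (17,1)
step 3: (107, 6)  from 1·(89,5) + (18,1)
(x₁, y₁) = (107, 6);  107² − 318·6² = 1 ✓
n=2: (107,6)∘(107,6) = (107·107+318·6·6, 107·6+6·107) = (22897,1284)
n=3: (22897,1284)∘(107,6) = (107·22897+318·6·1284, 107·1284+6·22897) = (4899851,274770)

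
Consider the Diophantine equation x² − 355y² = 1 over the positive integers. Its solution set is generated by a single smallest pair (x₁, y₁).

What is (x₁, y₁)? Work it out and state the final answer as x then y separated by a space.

954809 50676

√355 → a₀=18, period (1,5,3,3,1,6,1,3,3,5,1,36); ℓ=12 even so k=11
k=0  a_k=18  p_k/q_k = 18/1
k=1  a_k=1  p_k/q_k = 19/1
k=2  a_k=5  p_k/q_k = 113/6
…
k=4  a_k=3  p_k/q_k = 1187/63
…
k=6  a_k=6  p_k/q_k = 10457/555
k=7  a_k=1  p_k/q_k = 12002/637
k=8  a_k=3  p_k/q_k = 46463/2466
k=9  a_k=3  p_k/q_k = 151391/8035
k=10  a_k=5  p_k/q_k = 803418/42641
k=11  a_k=1  p_k/q_k = 954809/50676
→ (954809, 50676).  Check: 954809²=911660226481, 355·50676²=911660226480, difference 1.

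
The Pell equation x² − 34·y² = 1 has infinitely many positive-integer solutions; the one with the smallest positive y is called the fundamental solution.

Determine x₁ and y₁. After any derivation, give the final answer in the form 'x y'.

[5; 1,4,1,10] for √34; ℓ=4 ⇒ convergent index 3
a_0=5:  p_0=5·1+0=5,  q_0=5·0+1=1
a_1=1:  p_1=1·5+1=6,  q_1=1·1+0=1
a_2=4:  p_2=4·6+5=29,  q_2=4·1+1=5
a_3=1:  p_3=1·29+6=35,  q_3=1·5+1=6
→ (35, 6).  Check: 35²=1225, 34·6²=1224, difference 1.

35 6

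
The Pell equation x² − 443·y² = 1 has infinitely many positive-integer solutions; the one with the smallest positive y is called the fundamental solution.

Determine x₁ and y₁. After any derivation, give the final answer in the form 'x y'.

d=443: √d = [21; 21,42] (ℓ=2, even), read p_1/q_1
i=0: a=21 ⇒ p=21, q=1
i=1: a=21 ⇒ p=442, q=21
fundamental: x₁=442, y₁=21  (since 195364 − 443·441 = 1)

442 21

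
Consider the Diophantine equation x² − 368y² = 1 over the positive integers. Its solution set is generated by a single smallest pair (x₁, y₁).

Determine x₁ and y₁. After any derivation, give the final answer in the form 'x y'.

√368 → a₀=19, period (5,2,5,38); ℓ=4 even so k=3
k=0  a_k=19  p_k/q_k = 19/1
k=1  a_k=5  p_k/q_k = 96/5
k=2  a_k=2  p_k/q_k = 211/11
k=3  a_k=5  p_k/q_k = 1151/60
→ (1151, 60).  Check: 1151²=1324801, 368·60²=1324800, difference 1.

1151 60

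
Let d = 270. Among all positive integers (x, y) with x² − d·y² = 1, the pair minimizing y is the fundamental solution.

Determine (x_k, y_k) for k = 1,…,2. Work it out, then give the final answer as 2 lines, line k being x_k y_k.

5291 322
55989361 3407404

d=270: √d = [16; 2,3,6,3,2,32] (ℓ=6, even), read p_5/q_5
step 0: (16, 1)  from 16·(1,0) + (0,1)
step 1: (33, 2)  from 2·(16,1) + (1,0)
step 2: (115, 7)  from 3·(33,2) + (16,1)
step 3: (723, 44)  from 6·(115,7) + (33,2)
step 4: (2284, 139)  from 3·(723,44) + (115,7)
step 5: (5291, 322)  from 2·(2284,139) + (723,44)
→ (5291, 322).  Check: 5291²=27994681, 270·322²=27994680, difference 1.
n=2: (5291,322)∘(5291,322) = (5291·5291+270·322·322, 5291·322+322·5291) = (55989361,3407404)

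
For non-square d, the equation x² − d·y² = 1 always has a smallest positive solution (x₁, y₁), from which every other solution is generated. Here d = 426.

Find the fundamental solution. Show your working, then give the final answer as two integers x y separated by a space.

88751 4300

[20; 1,1,1,3,2,6,2,3,1,1,1,40] for √426; ℓ=12 ⇒ convergent index 11
a_0=20:  p_0=20·1+0=20,  q_0=20·0+1=1
…
a_2=1:  p_2=1·21+20=41,  q_2=1·1+1=2
a_3=1:  p_3=1·41+21=62,  q_3=1·2+1=3
…
a_5=2:  p_5=2·227+62=516,  q_5=2·11+3=25
a_6=6:  p_6=6·516+227=3323,  q_6=6·25+11=161
…
a_10=1:  p_10=1·31971+24809=56780,  q_10=1·1549+1202=2751
a_11=1:  p_11=1·56780+31971=88751,  q_11=1·2751+1549=4300
→ (88751, 4300).  Check: 88751²=7876740001, 426·4300²=7876740000, difference 1.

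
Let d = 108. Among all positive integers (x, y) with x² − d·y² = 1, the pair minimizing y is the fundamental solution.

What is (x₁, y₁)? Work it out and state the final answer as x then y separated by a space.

√108 = [10; 2,1,1,4,1,1,2,20, …], period ℓ=8 (even) → k=7
i=0: a=10 ⇒ p=10, q=1
i=1: a=2 ⇒ p=21, q=2
…
i=3: a=1 ⇒ p=52, q=5
i=4: a=4 ⇒ p=239, q=23
…
i=6: a=1 ⇒ p=530, q=51
i=7: a=2 ⇒ p=1351, q=130
(x₁, y₁) = (1351, 130);  1351² − 108·130² = 1 ✓

1351 130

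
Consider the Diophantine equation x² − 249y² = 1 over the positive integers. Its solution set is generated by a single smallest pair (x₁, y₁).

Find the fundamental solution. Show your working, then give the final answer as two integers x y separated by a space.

[15; 1,3,1,1,5,…,3,1,30] for √249; ℓ=16 ⇒ convergent index 15
a_0=15:  p_0=15·1+0=15,  q_0=15·0+1=1
a_1=1:  p_1=1·15+1=16,  q_1=1·1+0=1
a_2=3:  p_2=3·16+15=63,  q_2=3·1+1=4
a_3=1:  p_3=1·63+16=79,  q_3=1·4+1=5
a_4=1:  p_4=1·79+63=142,  q_4=1·5+4=9
a_5=5:  p_5=5·142+79=789,  q_5=5·9+5=50
…
a_7=3:  p_7=3·931+789=3582,  q_7=3·59+50=227
a_8=10:  p_8=10·3582+931=36751,  q_8=10·227+59=2329
…
a_10=1:  p_10=1·113835+36751=150586,  q_10=1·7214+2329=9543
a_11=5:  p_11=5·150586+113835=866765,  q_11=5·9543+7214=54929
a_12=1:  p_12=1·866765+150586=1017351,  q_12=1·54929+9543=64472
a_13=1:  p_13=1·1017351+866765=1884116,  q_13=1·64472+54929=119401
a_14=3:  p_14=3·1884116+1017351=6669699,  q_14=3·119401+64472=422675
a_15=1:  p_15=1·6669699+1884116=8553815,  q_15=1·422675+119401=542076
(x₁, y₁) = (8553815, 542076);  8553815² − 249·542076² = 1 ✓

8553815 542076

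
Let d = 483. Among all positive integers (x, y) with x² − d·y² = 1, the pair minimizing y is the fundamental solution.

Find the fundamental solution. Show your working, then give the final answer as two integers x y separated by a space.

22 1

d=483: √d = [21; 1,42] (ℓ=2, even), read p_1/q_1
step 0: (21, 1)  from 21·(1,0) + (0,1)
step 1: (22, 1)  from 1·(21,1) + (1,0)
→ (22, 1).  Check: 22²=484, 483·1²=483, difference 1.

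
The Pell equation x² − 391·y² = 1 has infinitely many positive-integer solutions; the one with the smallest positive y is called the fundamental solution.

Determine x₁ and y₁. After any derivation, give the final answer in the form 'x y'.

7338680 371133

√391 = [19; 1,3,2,2,1,…,3,1,38, …], period ℓ=16 (even) → k=15
k=0  a_k=19  p_k/q_k = 19/1
k=1  a_k=1  p_k/q_k = 20/1
k=2  a_k=3  p_k/q_k = 79/4
k=3  a_k=2  p_k/q_k = 178/9
…
k=7  a_k=2  p_k/q_k = 2709/137
…
k=9  a_k=2  p_k/q_k = 107747/5449
…
k=13  a_k=2  p_k/q_k = 1660597/83980
k=14  a_k=3  p_k/q_k = 5678083/287153
k=15  a_k=1  p_k/q_k = 7338680/371133
→ (7338680, 371133).  Check: 7338680²=53856224142400, 391·371133²=53856224142399, difference 1.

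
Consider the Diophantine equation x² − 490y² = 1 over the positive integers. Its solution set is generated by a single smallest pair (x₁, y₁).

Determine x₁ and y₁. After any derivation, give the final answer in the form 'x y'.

1039681 46968

√490 = [22; 7,2,1,4,4,4,1,2,7,44, …], period ℓ=10 (even) → k=9
i=0: a=22 ⇒ p=22, q=1
i=1: a=7 ⇒ p=155, q=7
i=2: a=2 ⇒ p=332, q=15
…
i=4: a=4 ⇒ p=2280, q=103
i=5: a=4 ⇒ p=9607, q=434
i=6: a=4 ⇒ p=40708, q=1839
i=7: a=1 ⇒ p=50315, q=2273
i=8: a=2 ⇒ p=141338, q=6385
i=9: a=7 ⇒ p=1039681, q=46968
→ (1039681, 46968).  Check: 1039681²=1080936581761, 490·46968²=1080936581760, difference 1.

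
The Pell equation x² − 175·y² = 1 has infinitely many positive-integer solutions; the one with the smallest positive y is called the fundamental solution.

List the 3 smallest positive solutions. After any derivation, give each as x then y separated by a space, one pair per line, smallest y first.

√175 = [13; 4,2,1,2,4,26, …], period ℓ=6 (even) → k=5
k=0  a_k=13  p_k/q_k = 13/1
k=1  a_k=4  p_k/q_k = 53/4
k=2  a_k=2  p_k/q_k = 119/9
k=3  a_k=1  p_k/q_k = 172/13
k=4  a_k=2  p_k/q_k = 463/35
k=5  a_k=4  p_k/q_k = 2024/153
→ (2024, 153).  Check: 2024²=4096576, 175·153²=4096575, difference 1.
n=2: (2024,153)∘(2024,153) = (2024·2024+175·153·153, 2024·153+153·2024) = (8193151,619344)
n=3: (8193151,619344)∘(2024,153) = (2024·8193151+175·153·619344, 2024·619344+153·8193151) = (33165873224,2507104359)

2024 153
8193151 619344
33165873224 2507104359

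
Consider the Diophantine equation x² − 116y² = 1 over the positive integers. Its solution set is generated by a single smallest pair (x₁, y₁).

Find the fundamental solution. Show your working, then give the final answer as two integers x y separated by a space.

√116 = [10; 1,3,2,1,4,1,2,3,1,20, …], period ℓ=10 (even) → k=9
a_0=10:  p_0=10·1+0=10,  q_0=10·0+1=1
…
a_2=3:  p_2=3·11+10=43,  q_2=3·1+1=4
a_3=2:  p_3=2·43+11=97,  q_3=2·4+1=9
a_4=1:  p_4=1·97+43=140,  q_4=1·9+4=13
…
a_6=1:  p_6=1·657+140=797,  q_6=1·61+13=74
a_7=2:  p_7=2·797+657=2251,  q_7=2·74+61=209
a_8=3:  p_8=3·2251+797=7550,  q_8=3·209+74=701
a_9=1:  p_9=1·7550+2251=9801,  q_9=1·701+209=910
(x₁, y₁) = (9801, 910);  9801² − 116·910² = 1 ✓

9801 910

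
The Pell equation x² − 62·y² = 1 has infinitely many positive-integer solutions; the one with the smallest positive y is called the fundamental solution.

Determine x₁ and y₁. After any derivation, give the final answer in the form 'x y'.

63 8

d=62: √d = [7; 1,6,1,14] (ℓ=4, even), read p_3/q_3
step 0: (7, 1)  from 7·(1,0) + (0,1)
step 1: (8, 1)  from 1·(7,1) + (1,0)
step 2: (55, 7)  from 6·(8,1) + (7,1)
step 3: (63, 8)  from 1·(55,7) + (8,1)
fundamental: x₁=63, y₁=8  (since 3969 − 62·64 = 1)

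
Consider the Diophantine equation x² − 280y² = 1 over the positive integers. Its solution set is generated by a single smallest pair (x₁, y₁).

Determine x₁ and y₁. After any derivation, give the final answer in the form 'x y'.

d=280: √d = [16; 1,2,1,2,1,32] (ℓ=6, even), read p_5/q_5
i=0: a=16 ⇒ p=16, q=1
…
i=2: a=2 ⇒ p=50, q=3
i=3: a=1 ⇒ p=67, q=4
i=4: a=2 ⇒ p=184, q=11
i=5: a=1 ⇒ p=251, q=15
→ (251, 15).  Check: 251²=63001, 280·15²=63000, difference 1.

251 15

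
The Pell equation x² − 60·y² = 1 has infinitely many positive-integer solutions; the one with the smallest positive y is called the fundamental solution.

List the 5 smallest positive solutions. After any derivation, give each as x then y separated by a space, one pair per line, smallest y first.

31 4
1921 248
119071 15372
7380481 952816
457470751 59059220

√60 → a₀=7, period (1,2,1,14); ℓ=4 even so k=3
i=0: a=7 ⇒ p=7, q=1
…
i=2: a=2 ⇒ p=23, q=3
i=3: a=1 ⇒ p=31, q=4
→ (31, 4).  Check: 31²=961, 60·4²=960, difference 1.
k=2:  x_2 = 31·31+60·4·4 = 1921,  y_2 = 31·4+4·31 = 248
k=3:  x_3 = 31·1921+60·4·248 = 119071,  y_3 = 31·248+4·1921 = 15372
k=4:  x_4 = 31·119071+60·4·15372 = 7380481,  y_4 = 31·15372+4·119071 = 952816
k=5:  x_5 = 31·7380481+60·4·952816 = 457470751,  y_5 = 31·952816+4·7380481 = 59059220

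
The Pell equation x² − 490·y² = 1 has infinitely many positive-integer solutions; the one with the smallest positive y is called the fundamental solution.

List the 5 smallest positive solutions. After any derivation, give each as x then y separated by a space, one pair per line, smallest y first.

d=490: √d = [22; 7,2,1,4,4,4,1,2,7,44] (ℓ=10, even), read p_9/q_9
k=0  a_k=22  p_k/q_k = 22/1
…
k=3  a_k=1  p_k/q_k = 487/22
k=4  a_k=4  p_k/q_k = 2280/103
k=5  a_k=4  p_k/q_k = 9607/434
k=6  a_k=4  p_k/q_k = 40708/1839
…
k=8  a_k=2  p_k/q_k = 141338/6385
k=9  a_k=7  p_k/q_k = 1039681/46968
(x₁, y₁) = (1039681, 46968);  1039681² − 490·46968² = 1 ✓
k=2:  x_2 = 1039681·1039681+490·46968·46968 = 2161873163521,  y_2 = 1039681·46968+46968·1039681 = 97663474416
k=3:  x_3 = 1039681·2161873163521+490·46968·97663474416 = 4495316905044313921,  y_3 = 1039681·97663474416+46968·2161873163521 = 203077717488555624
k=4:  x_4 = 1039681·4495316905044313921+490·46968·203077717488555624 = 9347391150304592810234881,  y_4 = 1039681·203077717488555624+46968·4495316905044313921 = 422272088792340335957472
k=5:  x_5 = 1039681·9347391150304592810234881+490·46968·422272088792340335957472 = 19436609957075163398170578312001,  y_5 = 1039681·422272088792340335957472+46968·9347391150304592810234881 = 878056535095215307939712337240

1039681 46968
2161873163521 97663474416
4495316905044313921 203077717488555624
9347391150304592810234881 422272088792340335957472
19436609957075163398170578312001 878056535095215307939712337240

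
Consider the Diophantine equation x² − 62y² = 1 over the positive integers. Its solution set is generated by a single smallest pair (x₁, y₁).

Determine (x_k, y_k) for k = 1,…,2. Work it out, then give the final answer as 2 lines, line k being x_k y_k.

63 8
7937 1008

√62 = [7; 1,6,1,14, …], period ℓ=4 (even) → k=3
i=0: a=7 ⇒ p=7, q=1
…
i=2: a=6 ⇒ p=55, q=7
i=3: a=1 ⇒ p=63, q=8
(x₁, y₁) = (63, 8);  63² − 62·8² = 1 ✓
(x_2, y_2) = (63·63 + 62·8·8, 63·8 + 8·63) = (7937, 1008)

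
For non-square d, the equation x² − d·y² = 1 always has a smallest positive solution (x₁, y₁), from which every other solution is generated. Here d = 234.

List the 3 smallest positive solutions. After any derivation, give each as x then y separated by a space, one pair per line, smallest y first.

5201 340
54100801 3536680
562756526801 36788545020

√234 = [15; 3,2,1,2,1,2,3,30, …], period ℓ=8 (even) → k=7
k=0  a_k=15  p_k/q_k = 15/1
…
k=2  a_k=2  p_k/q_k = 107/7
…
k=4  a_k=2  p_k/q_k = 413/27
k=5  a_k=1  p_k/q_k = 566/37
k=6  a_k=2  p_k/q_k = 1545/101
k=7  a_k=3  p_k/q_k = 5201/340
(x₁, y₁) = (5201, 340);  5201² − 234·340² = 1 ✓
(5201+340√234)^2 = 54100801 + 3536680√234
(5201+340√234)^3 = 562756526801 + 36788545020√234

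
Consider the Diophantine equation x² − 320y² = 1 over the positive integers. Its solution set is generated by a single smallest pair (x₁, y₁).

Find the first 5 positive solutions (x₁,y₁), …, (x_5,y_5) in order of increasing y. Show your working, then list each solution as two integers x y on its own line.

[17; 1,7,1,34] for √320; ℓ=4 ⇒ convergent index 3
a_0=17:  p_0=17·1+0=17,  q_0=17·0+1=1
a_1=1:  p_1=1·17+1=18,  q_1=1·1+0=1
a_2=7:  p_2=7·18+17=143,  q_2=7·1+1=8
a_3=1:  p_3=1·143+18=161,  q_3=1·8+1=9
fundamental: x₁=161, y₁=9  (since 25921 − 320·81 = 1)
n=2: (161,9)∘(161,9) = (161·161+320·9·9, 161·9+9·161) = (51841,2898)
n=3: (51841,2898)∘(161,9) = (161·51841+320·9·2898, 161·2898+9·51841) = (16692641,933147)
n=4: (16692641,933147)∘(161,9) = (161·16692641+320·9·933147, 161·933147+9·16692641) = (5374978561,300470436)
n=5: (5374978561,300470436)∘(161,9) = (161·5374978561+320·9·300470436, 161·300470436+9·5374978561) = (1730726404001,96750547245)

161 9
51841 2898
16692641 933147
5374978561 300470436
1730726404001 96750547245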